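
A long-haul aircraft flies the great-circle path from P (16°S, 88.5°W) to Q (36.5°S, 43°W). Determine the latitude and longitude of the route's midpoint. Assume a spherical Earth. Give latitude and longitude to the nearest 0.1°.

Convert each endpoint to a unit vector on the sphere (x = cos φ cos λ, y = cos φ sin λ, z = sin φ).
The central angle between the endpoints is δ = arccos(p₁·p₂) ≈ 0.788 rad (45.1°).
Interpolate at f = 1/2 with slerp weights a = sin((1−f)δ)/sin δ ≈ 0.541, b = sin(fδ)/sin δ ≈ 0.541.
p = a·p₁ + b·p₂ ≈ (0.332, -0.817, -0.471); φ = arcsin(p_z) ≈ -28.12°, λ = atan2(p_y, p_x) ≈ -67.89°.

≈ (28.1°S, 67.9°W)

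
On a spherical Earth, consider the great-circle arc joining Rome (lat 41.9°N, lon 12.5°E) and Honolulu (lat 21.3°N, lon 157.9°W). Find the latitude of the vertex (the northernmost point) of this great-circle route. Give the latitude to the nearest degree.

≈ 83°N

The great circle lies in the plane with unit normal n̂ = (p₁ × p₂)/|p₁ × p₂|.
Here n̂_z ≈ -0.129; the vertex latitude is φ_max = arccos|n̂_z| ≈ 82.6°.
Check via Clairaut: cos φ_max = |cos φ₁| · sin C = cos(41.9°)·sin(10.0°) ≈ 0.129, again giving ≈ 82.6°.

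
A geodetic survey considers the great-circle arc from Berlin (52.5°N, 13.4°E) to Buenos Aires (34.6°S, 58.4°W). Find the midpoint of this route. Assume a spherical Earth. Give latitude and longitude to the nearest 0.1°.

≈ 10.9°N, 28.7°W

Write both endpoints as unit vectors p₁, p₂ with components (cos φ cos λ, cos φ sin λ, sin φ).
The central angle between the endpoints is δ = arccos(p₁·p₂) ≈ 1.869 rad (107.1°).
Interpolate at f = 1/2 with slerp weights a = sin((1−f)δ)/sin δ ≈ 0.842, b = sin(fδ)/sin δ ≈ 0.842.
p = a·p₁ + b·p₂ ≈ (0.861, -0.471, 0.190); φ = arcsin(p_z) ≈ 10.94°, λ = atan2(p_y, p_x) ≈ -28.69°.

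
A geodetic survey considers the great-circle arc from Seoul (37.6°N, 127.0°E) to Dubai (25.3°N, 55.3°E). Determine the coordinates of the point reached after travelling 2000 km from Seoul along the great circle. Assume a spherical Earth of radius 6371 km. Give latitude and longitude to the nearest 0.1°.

≈ (38.8°N, 104.1°E)

Write both endpoints as unit vectors p₁, p₂ with components (cos φ cos λ, cos φ sin λ, sin φ).
The central angle between the endpoints is δ = arccos(p₁·p₂) ≈ 1.064 rad (60.9°). The total great-circle distance is δ·R ≈ 1.064 × 6371 ≈ 6777 km, so the target fraction is f = 2000/6777 ≈ 0.295.
Interpolate at f ≈ 0.295 with slerp weights a = sin((1−f)δ)/sin δ ≈ 0.780, b = sin(fδ)/sin δ ≈ 0.353.
p = a·p₁ + b·p₂ ≈ (-0.190, 0.756, 0.627); φ = arcsin(p_z) ≈ 38.80°, λ = atan2(p_y, p_x) ≈ 104.10°.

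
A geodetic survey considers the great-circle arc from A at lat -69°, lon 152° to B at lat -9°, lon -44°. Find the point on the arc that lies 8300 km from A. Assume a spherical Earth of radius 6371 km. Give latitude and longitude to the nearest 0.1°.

Write both endpoints as unit vectors p₁, p₂ with components (cos φ cos λ, cos φ sin λ, sin φ).
The central angle between the endpoints is δ = arccos(p₁·p₂) ≈ 1.766 rad (101.2°). The total great-circle distance is δ·R ≈ 1.766 × 6371 ≈ 11253 km, so the target fraction is f = 8300/11253 ≈ 0.738.
Interpolate at f ≈ 0.738 with slerp weights a = sin((1−f)δ)/sin δ ≈ 0.456, b = sin(fδ)/sin δ ≈ 0.983.
p = a·p₁ + b·p₂ ≈ (0.554, -0.598, -0.579); φ = arcsin(p_z) ≈ -35.40°, λ = atan2(p_y, p_x) ≈ -47.17°.

≈ lat -35.4°, lon -47.2°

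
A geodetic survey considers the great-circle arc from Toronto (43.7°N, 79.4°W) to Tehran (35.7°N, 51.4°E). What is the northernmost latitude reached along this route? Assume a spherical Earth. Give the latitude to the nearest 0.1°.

≈ 63.6°N

The great circle lies in the plane with unit normal n̂ = (p₁ × p₂)/|p₁ × p₂|.
Here n̂_z ≈ +0.445; the vertex latitude is φ_max = arccos|n̂_z| ≈ 63.6°.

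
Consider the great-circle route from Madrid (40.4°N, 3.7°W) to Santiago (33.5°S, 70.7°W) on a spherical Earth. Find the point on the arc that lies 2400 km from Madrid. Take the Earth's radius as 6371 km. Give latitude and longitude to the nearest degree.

The haversine formula gives a central angle δ ≈ 1.681 rad (96.3°) between the endpoints. The total great-circle distance is δ·R ≈ 1.681 × 6371 ≈ 10707 km, so the target fraction is f = 2400/10707 ≈ 0.224.
Interpolate at f ≈ 0.224 with slerp weights a = sin((1−f)δ)/sin δ ≈ 0.970, b = sin(fδ)/sin δ ≈ 0.370.
p = a·p₁ + b·p₂ ≈ (0.839, -0.339, 0.425); φ = arcsin(p_z) ≈ 25.13°, λ = atan2(p_y, p_x) ≈ -21.99°.

≈ 25°N, 22°W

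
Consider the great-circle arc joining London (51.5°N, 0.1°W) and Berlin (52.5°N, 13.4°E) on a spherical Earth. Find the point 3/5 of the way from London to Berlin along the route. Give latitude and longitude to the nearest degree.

≈ (52°N, 8°E)

Convert each endpoint to a unit vector on the sphere (x = cos φ cos λ, y = cos φ sin λ, z = sin φ).
The central angle between the endpoints is δ = arccos(p₁·p₂) ≈ 0.146 rad (8.4°).
Interpolate at f = 3/5 with slerp weights a = sin((1−f)δ)/sin δ ≈ 0.401, b = sin(fδ)/sin δ ≈ 0.601.
p = a·p₁ + b·p₂ ≈ (0.606, 0.084, 0.791); φ = arcsin(p_z) ≈ 52.29°, λ = atan2(p_y, p_x) ≈ 7.93°.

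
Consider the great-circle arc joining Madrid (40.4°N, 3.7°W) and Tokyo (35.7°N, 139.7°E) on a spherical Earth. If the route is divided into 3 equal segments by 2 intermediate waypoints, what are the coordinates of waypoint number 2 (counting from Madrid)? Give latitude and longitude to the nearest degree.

From cos δ = sin φ₁ sin φ₂ + cos φ₁ cos φ₂ cos Δλ, the central angle is δ ≈ 1.689 rad (96.8°).
Interpolate at f = 2/3 with slerp weights a = sin((1−f)δ)/sin δ ≈ 0.538, b = sin(fδ)/sin δ ≈ 0.909.
p = a·p₁ + b·p₂ ≈ (-0.155, 0.451, 0.879); φ = arcsin(p_z) ≈ 61.52°, λ = atan2(p_y, p_x) ≈ 108.91°.

≈ 62°N, 109°E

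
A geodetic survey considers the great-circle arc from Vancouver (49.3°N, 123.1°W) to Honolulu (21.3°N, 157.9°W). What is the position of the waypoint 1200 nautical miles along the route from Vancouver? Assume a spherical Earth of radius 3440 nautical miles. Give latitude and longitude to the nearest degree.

Convert each endpoint to a unit vector on the sphere (x = cos φ cos λ, y = cos φ sin λ, z = sin φ).
The central angle between the endpoints is δ = arccos(p₁·p₂) ≈ 0.685 rad (39.3°). The total great-circle distance is δ·R ≈ 0.685 × 3440 ≈ 2357 nmi, so the target fraction is f = 1200/2357 ≈ 0.509.
Interpolate at f ≈ 0.509 with slerp weights a = sin((1−f)δ)/sin δ ≈ 0.522, b = sin(fδ)/sin δ ≈ 0.540.
p = a·p₁ + b·p₂ ≈ (-0.652, -0.474, 0.592); φ = arcsin(p_z) ≈ 36.27°, λ = atan2(p_y, p_x) ≈ -143.97°.

≈ (36°N, 144°W)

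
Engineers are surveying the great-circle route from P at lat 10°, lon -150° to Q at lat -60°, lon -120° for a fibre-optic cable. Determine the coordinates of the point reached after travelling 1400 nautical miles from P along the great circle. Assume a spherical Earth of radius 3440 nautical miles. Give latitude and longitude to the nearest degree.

The haversine formula gives a central angle δ ≈ 1.291 rad (74.0°) between the endpoints. The total great-circle distance is δ·R ≈ 1.291 × 3440 ≈ 4441 nmi, so the target fraction is f = 1400/4441 ≈ 0.315.
Interpolate at f ≈ 0.315 with slerp weights a = sin((1−f)δ)/sin δ ≈ 0.805, b = sin(fδ)/sin δ ≈ 0.412.
p = a·p₁ + b·p₂ ≈ (-0.789, -0.575, -0.217); φ = arcsin(p_z) ≈ -12.53°, λ = atan2(p_y, p_x) ≈ -143.95°.

≈ lat -13°, lon -144°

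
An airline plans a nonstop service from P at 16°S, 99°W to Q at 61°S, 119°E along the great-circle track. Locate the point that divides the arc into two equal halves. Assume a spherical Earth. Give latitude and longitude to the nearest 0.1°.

Write both endpoints as unit vectors p₁, p₂ with components (cos φ cos λ, cos φ sin λ, sin φ).
The central angle between the endpoints is δ = arccos(p₁·p₂) ≈ 1.697 rad (97.2°).
Interpolate at f = 1/2 with slerp weights a = sin((1−f)δ)/sin δ ≈ 0.756, b = sin(fδ)/sin δ ≈ 0.756.
p = a·p₁ + b·p₂ ≈ (-0.292, -0.397, -0.870); φ = arcsin(p_z) ≈ -60.47°, λ = atan2(p_y, p_x) ≈ -126.26°.

≈ 60.5°S, 126.3°W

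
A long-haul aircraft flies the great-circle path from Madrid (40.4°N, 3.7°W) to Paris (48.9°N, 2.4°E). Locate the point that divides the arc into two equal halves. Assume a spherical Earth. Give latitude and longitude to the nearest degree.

Write both endpoints as unit vectors p₁, p₂ with components (cos φ cos λ, cos φ sin λ, sin φ).
The central angle between the endpoints is δ = arccos(p₁·p₂) ≈ 0.166 rad (9.5°).
Interpolate at f = 1/2 with slerp weights a = sin((1−f)δ)/sin δ ≈ 0.502, b = sin(fδ)/sin δ ≈ 0.502.
p = a·p₁ + b·p₂ ≈ (0.711, -0.011, 0.703); φ = arcsin(p_z) ≈ 44.69°, λ = atan2(p_y, p_x) ≈ -0.87°.

≈ (45°N, 1°W)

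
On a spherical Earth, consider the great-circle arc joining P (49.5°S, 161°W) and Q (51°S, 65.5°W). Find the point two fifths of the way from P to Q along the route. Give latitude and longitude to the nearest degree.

≈ (60°S, 126°W)

From cos δ = sin φ₁ sin φ₂ + cos φ₁ cos φ₂ cos Δλ, the central angle is δ ≈ 0.986 rad (56.5°).
Interpolate at f = 2/5 with slerp weights a = sin((1−f)δ)/sin δ ≈ 0.669, b = sin(fδ)/sin δ ≈ 0.461.
p = a·p₁ + b·p₂ ≈ (-0.290, -0.405, -0.867); φ = arcsin(p_z) ≈ -60.09°, λ = atan2(p_y, p_x) ≈ -125.62°.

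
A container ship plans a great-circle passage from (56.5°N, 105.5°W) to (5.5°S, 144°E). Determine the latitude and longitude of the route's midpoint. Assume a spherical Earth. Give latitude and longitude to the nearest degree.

Write both endpoints as unit vectors p₁, p₂ with components (cos φ cos λ, cos φ sin λ, sin φ).
The central angle between the endpoints is δ = arccos(p₁·p₂) ≈ 1.847 rad (105.8°).
Interpolate at f = 1/2 with slerp weights a = sin((1−f)δ)/sin δ ≈ 0.829, b = sin(fδ)/sin δ ≈ 0.829.
p = a·p₁ + b·p₂ ≈ (-0.790, 0.044, 0.612); φ = arcsin(p_z) ≈ 37.72°, λ = atan2(p_y, p_x) ≈ 176.80°.

≈ (38°N, 177°E)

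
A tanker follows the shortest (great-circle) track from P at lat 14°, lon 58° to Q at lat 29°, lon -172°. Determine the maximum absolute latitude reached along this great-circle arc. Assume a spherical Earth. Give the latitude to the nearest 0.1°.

≈ 44.0°

The great circle lies in the plane with unit normal n̂ = (p₁ × p₂)/|p₁ × p₂|.
Here n̂_z ≈ +0.719; the vertex latitude is φ_max = arccos|n̂_z| ≈ 44.0°.
Check via Clairaut: cos φ_max = |cos φ₁| · sin C = cos(14.0°)·sin(47.9°) ≈ 0.719, again giving ≈ 44.0°.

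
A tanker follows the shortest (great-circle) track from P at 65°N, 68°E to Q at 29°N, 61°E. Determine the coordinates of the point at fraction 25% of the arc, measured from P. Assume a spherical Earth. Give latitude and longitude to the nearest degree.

≈ 56°N, 65°E

Write both endpoints as unit vectors p₁, p₂ with components (cos φ cos λ, cos φ sin λ, sin φ).
The central angle between the endpoints is δ = arccos(p₁·p₂) ≈ 0.633 rad (36.3°).
Interpolate at f = 0.25 with slerp weights a = sin((1−f)δ)/sin δ ≈ 0.773, b = sin(fδ)/sin δ ≈ 0.266.
p = a·p₁ + b·p₂ ≈ (0.235, 0.507, 0.829); φ = arcsin(p_z) ≈ 56.04°, λ = atan2(p_y, p_x) ≈ 65.09°.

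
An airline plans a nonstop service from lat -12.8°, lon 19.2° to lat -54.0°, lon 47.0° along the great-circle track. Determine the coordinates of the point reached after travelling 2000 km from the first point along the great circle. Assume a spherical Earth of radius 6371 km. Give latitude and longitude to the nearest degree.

Convert each endpoint to a unit vector on the sphere (x = cos φ cos λ, y = cos φ sin λ, z = sin φ).
The central angle between the endpoints is δ = arccos(p₁·p₂) ≈ 0.814 rad (46.7°). The total great-circle distance is δ·R ≈ 0.814 × 6371 ≈ 5189 km, so the target fraction is f = 2000/5189 ≈ 0.385.
Interpolate at f ≈ 0.385 with slerp weights a = sin((1−f)δ)/sin δ ≈ 0.660, b = sin(fδ)/sin δ ≈ 0.425.
p = a·p₁ + b·p₂ ≈ (0.778, 0.394, -0.490); φ = arcsin(p_z) ≈ -29.32°, λ = atan2(p_y, p_x) ≈ 26.87°.

≈ lat -29°, lon 27°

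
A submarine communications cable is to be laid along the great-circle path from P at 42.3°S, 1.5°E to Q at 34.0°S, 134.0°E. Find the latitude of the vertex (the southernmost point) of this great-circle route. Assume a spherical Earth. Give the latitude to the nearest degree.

≈ 63°S

The great circle lies in the plane with unit normal n̂ = (p₁ × p₂)/|p₁ × p₂|.
Here n̂_z ≈ +0.452; the vertex latitude is φ_max = arccos|n̂_z| ≈ 63.1°.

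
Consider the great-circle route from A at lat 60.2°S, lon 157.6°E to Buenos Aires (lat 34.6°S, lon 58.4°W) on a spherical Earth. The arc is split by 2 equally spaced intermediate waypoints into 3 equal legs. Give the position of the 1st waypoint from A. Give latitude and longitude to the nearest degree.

Write both endpoints as unit vectors p₁, p₂ with components (cos φ cos λ, cos φ sin λ, sin φ).
The central angle between the endpoints is δ = arccos(p₁·p₂) ≈ 1.408 rad (80.7°).
Interpolate at f = 1/3 with slerp weights a = sin((1−f)δ)/sin δ ≈ 0.818, b = sin(fδ)/sin δ ≈ 0.458.
p = a·p₁ + b·p₂ ≈ (-0.178, -0.167, -0.970); φ = arcsin(p_z) ≈ -75.89°, λ = atan2(p_y, p_x) ≈ -136.90°.

≈ lat 76°S, lon 137°W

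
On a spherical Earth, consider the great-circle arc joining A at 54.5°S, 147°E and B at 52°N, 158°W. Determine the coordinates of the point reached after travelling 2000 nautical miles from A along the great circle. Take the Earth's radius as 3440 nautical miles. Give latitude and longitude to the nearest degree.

≈ 25°S, 167°E

Convert each endpoint to a unit vector on the sphere (x = cos φ cos λ, y = cos φ sin λ, z = sin φ).
The central angle between the endpoints is δ = arccos(p₁·p₂) ≈ 2.022 rad (115.9°). The total great-circle distance is δ·R ≈ 2.022 × 3440 ≈ 6957 nmi, so the target fraction is f = 2000/6957 ≈ 0.287.
Interpolate at f ≈ 0.287 with slerp weights a = sin((1−f)δ)/sin δ ≈ 1.102, b = sin(fδ)/sin δ ≈ 0.610.
p = a·p₁ + b·p₂ ≈ (-0.885, 0.208, -0.416); φ = arcsin(p_z) ≈ -24.60°, λ = atan2(p_y, p_x) ≈ 166.79°.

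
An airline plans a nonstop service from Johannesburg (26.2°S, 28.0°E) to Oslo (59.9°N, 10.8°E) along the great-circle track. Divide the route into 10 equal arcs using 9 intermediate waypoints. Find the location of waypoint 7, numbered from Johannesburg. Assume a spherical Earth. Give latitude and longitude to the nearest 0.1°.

From cos δ = sin φ₁ sin φ₂ + cos φ₁ cos φ₂ cos Δλ, the central angle is δ ≈ 1.523 rad (87.3°).
Interpolate at f = 7/10 with slerp weights a = sin((1−f)δ)/sin δ ≈ 0.442, b = sin(fδ)/sin δ ≈ 0.876.
p = a·p₁ + b·p₂ ≈ (0.782, 0.268, 0.563); φ = arcsin(p_z) ≈ 34.27°, λ = atan2(p_y, p_x) ≈ 18.95°.

≈ 34.3°N, 19.0°E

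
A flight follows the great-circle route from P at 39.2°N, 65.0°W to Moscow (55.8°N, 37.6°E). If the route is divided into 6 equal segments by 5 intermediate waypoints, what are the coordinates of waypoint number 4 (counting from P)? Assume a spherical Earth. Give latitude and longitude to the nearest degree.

Convert each endpoint to a unit vector on the sphere (x = cos φ cos λ, y = cos φ sin λ, z = sin φ).
The central angle between the endpoints is δ = arccos(p₁·p₂) ≈ 1.129 rad (64.7°).
Interpolate at f = 4/6 with slerp weights a = sin((1−f)δ)/sin δ ≈ 0.407, b = sin(fδ)/sin δ ≈ 0.756.
p = a·p₁ + b·p₂ ≈ (0.470, -0.026, 0.882); φ = arcsin(p_z) ≈ 61.93°, λ = atan2(p_y, p_x) ≈ -3.19°.

≈ 62°N, 3°W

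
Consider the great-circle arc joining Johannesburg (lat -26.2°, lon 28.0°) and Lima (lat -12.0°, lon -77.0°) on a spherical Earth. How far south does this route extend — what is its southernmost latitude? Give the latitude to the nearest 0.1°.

The great circle lies in the plane with unit normal n̂ = (p₁ × p₂)/|p₁ × p₂|.
Here n̂_z ≈ -0.856; the vertex latitude is φ_max = arccos|n̂_z| ≈ 31.2°.

≈ -31.2°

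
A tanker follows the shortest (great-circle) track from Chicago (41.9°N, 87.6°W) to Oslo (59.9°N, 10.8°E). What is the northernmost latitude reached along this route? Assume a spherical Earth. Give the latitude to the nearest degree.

The great circle lies in the plane with unit normal n̂ = (p₁ × p₂)/|p₁ × p₂|.
Here n̂_z ≈ +0.433; the vertex latitude is φ_max = arccos|n̂_z| ≈ 64.3°.
Check via Clairaut: cos φ_max = |cos φ₁| · sin C = cos(41.9°)·sin(35.6°) ≈ 0.433, again giving ≈ 64.3°.

≈ 64°N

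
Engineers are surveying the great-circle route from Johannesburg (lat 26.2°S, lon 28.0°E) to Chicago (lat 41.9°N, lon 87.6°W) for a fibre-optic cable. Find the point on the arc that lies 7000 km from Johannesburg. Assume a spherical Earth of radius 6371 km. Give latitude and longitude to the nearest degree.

Write both endpoints as unit vectors p₁, p₂ with components (cos φ cos λ, cos φ sin λ, sin φ).
The central angle between the endpoints is δ = arccos(p₁·p₂) ≈ 2.194 rad (125.7°). The total great-circle distance is δ·R ≈ 2.194 × 6371 ≈ 13976 km, so the target fraction is f = 7000/13976 ≈ 0.501.
Interpolate at f ≈ 0.501 with slerp weights a = sin((1−f)δ)/sin δ ≈ 1.095, b = sin(fδ)/sin δ ≈ 1.097.
p = a·p₁ + b·p₂ ≈ (0.901, -0.354, 0.249); φ = arcsin(p_z) ≈ 14.43°, λ = atan2(p_y, p_x) ≈ -21.47°.

≈ lat 14°N, lon 21°W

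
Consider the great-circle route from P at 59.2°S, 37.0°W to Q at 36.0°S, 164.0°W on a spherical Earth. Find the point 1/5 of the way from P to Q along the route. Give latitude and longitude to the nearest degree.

From cos δ = sin φ₁ sin φ₂ + cos φ₁ cos φ₂ cos Δλ, the central angle is δ ≈ 1.312 rad (75.2°).
Interpolate at f = 1/5 with slerp weights a = sin((1−f)δ)/sin δ ≈ 0.897, b = sin(fδ)/sin δ ≈ 0.268.
p = a·p₁ + b·p₂ ≈ (0.158, -0.336, -0.928); φ = arcsin(p_z) ≈ -68.18°, λ = atan2(p_y, p_x) ≈ -64.81°.

≈ 68°S, 65°W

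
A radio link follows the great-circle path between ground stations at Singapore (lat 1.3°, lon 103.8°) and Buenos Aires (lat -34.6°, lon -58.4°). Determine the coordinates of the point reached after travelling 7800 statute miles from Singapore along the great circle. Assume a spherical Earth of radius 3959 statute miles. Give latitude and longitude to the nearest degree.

Convert each endpoint to a unit vector on the sphere (x = cos φ cos λ, y = cos φ sin λ, z = sin φ).
The central angle between the endpoints is δ = arccos(p₁·p₂) ≈ 2.492 rad (142.8°). The total great-circle distance is δ·R ≈ 2.492 × 3959 ≈ 9866 mi, so the target fraction is f = 7800/9866 ≈ 0.791.
Interpolate at f ≈ 0.791 with slerp weights a = sin((1−f)δ)/sin δ ≈ 0.824, b = sin(fδ)/sin δ ≈ 1.523.
p = a·p₁ + b·p₂ ≈ (0.460, -0.268, -0.846); φ = arcsin(p_z) ≈ -57.82°, λ = atan2(p_y, p_x) ≈ -30.17°.

≈ lat -58°, lon -30°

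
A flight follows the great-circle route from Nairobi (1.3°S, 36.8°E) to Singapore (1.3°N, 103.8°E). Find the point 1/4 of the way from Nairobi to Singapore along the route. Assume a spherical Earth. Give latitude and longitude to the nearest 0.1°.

Write both endpoints as unit vectors p₁, p₂ with components (cos φ cos λ, cos φ sin λ, sin φ).
The central angle between the endpoints is δ = arccos(p₁·p₂) ≈ 1.170 rad (67.0°).
Interpolate at f = 1/4 with slerp weights a = sin((1−f)δ)/sin δ ≈ 0.835, b = sin(fδ)/sin δ ≈ 0.313.
p = a·p₁ + b·p₂ ≈ (0.594, 0.804, -0.012); φ = arcsin(p_z) ≈ -0.68°, λ = atan2(p_y, p_x) ≈ 53.55°.

≈ (0.7°S, 53.6°E)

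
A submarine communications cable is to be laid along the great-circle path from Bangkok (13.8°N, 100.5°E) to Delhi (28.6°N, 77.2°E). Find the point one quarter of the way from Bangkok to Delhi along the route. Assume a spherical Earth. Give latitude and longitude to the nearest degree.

≈ (18°N, 95°E)

Write both endpoints as unit vectors p₁, p₂ with components (cos φ cos λ, cos φ sin λ, sin φ).
The central angle between the endpoints is δ = arccos(p₁·p₂) ≈ 0.457 rad (26.2°).
Interpolate at f = 1/4 with slerp weights a = sin((1−f)δ)/sin δ ≈ 0.762, b = sin(fδ)/sin δ ≈ 0.258.
p = a·p₁ + b·p₂ ≈ (-0.085, 0.948, 0.305); φ = arcsin(p_z) ≈ 17.78°, λ = atan2(p_y, p_x) ≈ 95.09°.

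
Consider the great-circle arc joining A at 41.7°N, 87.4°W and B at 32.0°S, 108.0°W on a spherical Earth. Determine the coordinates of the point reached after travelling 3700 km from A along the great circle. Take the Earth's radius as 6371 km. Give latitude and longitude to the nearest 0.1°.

From cos δ = sin φ₁ sin φ₂ + cos φ₁ cos φ₂ cos Δλ, the central angle is δ ≈ 1.328 rad (76.1°). The total great-circle distance is δ·R ≈ 1.328 × 6371 ≈ 8462 km, so the target fraction is f = 3700/8462 ≈ 0.437.
Interpolate at f ≈ 0.437 with slerp weights a = sin((1−f)δ)/sin δ ≈ 0.700, b = sin(fδ)/sin δ ≈ 0.565.
p = a·p₁ + b·p₂ ≈ (-0.124, -0.978, 0.166); φ = arcsin(p_z) ≈ 9.58°, λ = atan2(p_y, p_x) ≈ -97.25°.

≈ 9.6°N, 97.2°W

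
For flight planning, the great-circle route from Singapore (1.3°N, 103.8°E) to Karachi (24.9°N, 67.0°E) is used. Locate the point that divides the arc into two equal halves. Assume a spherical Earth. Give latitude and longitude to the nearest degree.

≈ (14°N, 86°E)

From cos δ = sin φ₁ sin φ₂ + cos φ₁ cos φ₂ cos Δλ, the central angle is δ ≈ 0.744 rad (42.6°).
Interpolate at f = 1/2 with slerp weights a = sin((1−f)δ)/sin δ ≈ 0.537, b = sin(fδ)/sin δ ≈ 0.537.
p = a·p₁ + b·p₂ ≈ (0.062, 0.969, 0.238); φ = arcsin(p_z) ≈ 13.78°, λ = atan2(p_y, p_x) ≈ 86.33°.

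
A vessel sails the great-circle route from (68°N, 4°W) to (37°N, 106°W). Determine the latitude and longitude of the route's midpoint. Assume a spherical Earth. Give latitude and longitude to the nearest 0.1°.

Convert each endpoint to a unit vector on the sphere (x = cos φ cos λ, y = cos φ sin λ, z = sin φ).
The central angle between the endpoints is δ = arccos(p₁·p₂) ≈ 1.052 rad (60.3°).
Interpolate at f = 1/2 with slerp weights a = sin((1−f)δ)/sin δ ≈ 0.578, b = sin(fδ)/sin δ ≈ 0.578.
p = a·p₁ + b·p₂ ≈ (0.089, -0.459, 0.884); φ = arcsin(p_z) ≈ 62.13°, λ = atan2(p_y, p_x) ≈ -79.05°.

≈ (62.1°N, 79.1°W)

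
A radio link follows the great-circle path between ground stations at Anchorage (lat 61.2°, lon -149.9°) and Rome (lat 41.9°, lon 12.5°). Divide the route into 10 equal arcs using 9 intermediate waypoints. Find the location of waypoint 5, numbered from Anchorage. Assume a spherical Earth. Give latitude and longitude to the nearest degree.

≈ lat 78°, lon -15°

Write both endpoints as unit vectors p₁, p₂ with components (cos φ cos λ, cos φ sin λ, sin φ).
The central angle between the endpoints is δ = arccos(p₁·p₂) ≈ 1.325 rad (75.9°).
Interpolate at f = 5/10 with slerp weights a = sin((1−f)δ)/sin δ ≈ 0.634, b = sin(fδ)/sin δ ≈ 0.634.
p = a·p₁ + b·p₂ ≈ (0.197, -0.051, 0.979); φ = arcsin(p_z) ≈ 78.29°, λ = atan2(p_y, p_x) ≈ -14.56°.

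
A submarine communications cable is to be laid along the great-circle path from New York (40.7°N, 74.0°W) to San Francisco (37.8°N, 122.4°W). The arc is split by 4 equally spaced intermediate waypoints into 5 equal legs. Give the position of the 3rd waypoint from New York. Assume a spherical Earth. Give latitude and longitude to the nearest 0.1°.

Write both endpoints as unit vectors p₁, p₂ with components (cos φ cos λ, cos φ sin λ, sin φ).
The central angle between the endpoints is δ = arccos(p₁·p₂) ≈ 0.648 rad (37.1°).
Interpolate at f = 3/5 with slerp weights a = sin((1−f)δ)/sin δ ≈ 0.425, b = sin(fδ)/sin δ ≈ 0.628.
p = a·p₁ + b·p₂ ≈ (-0.177, -0.728, 0.662); φ = arcsin(p_z) ≈ 41.44°, λ = atan2(p_y, p_x) ≈ -103.67°.

≈ 41.4°N, 103.7°W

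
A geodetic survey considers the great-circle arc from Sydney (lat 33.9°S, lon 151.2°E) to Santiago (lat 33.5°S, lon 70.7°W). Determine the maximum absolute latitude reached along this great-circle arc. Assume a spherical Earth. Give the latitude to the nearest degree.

The great circle lies in the plane with unit normal n̂ = (p₁ × p₂)/|p₁ × p₂|.
Here n̂_z ≈ +0.472; the vertex latitude is φ_max = arccos|n̂_z| ≈ 61.8°.
Check via Clairaut: cos φ_max = |cos φ₁| · sin C = cos(33.9°)·sin(145.3°) ≈ 0.472, again giving ≈ 61.8°.

≈ 62°S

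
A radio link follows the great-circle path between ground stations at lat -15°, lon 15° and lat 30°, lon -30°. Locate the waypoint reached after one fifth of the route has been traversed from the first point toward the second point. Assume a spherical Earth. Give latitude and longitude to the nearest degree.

≈ lat -6°, lon 6°

The haversine formula gives a central angle δ ≈ 1.090 rad (62.5°) between the endpoints.
Interpolate at f = 1/5 with slerp weights a = sin((1−f)δ)/sin δ ≈ 0.864, b = sin(fδ)/sin δ ≈ 0.244.
p = a·p₁ + b·p₂ ≈ (0.989, 0.110, -0.102); φ = arcsin(p_z) ≈ -5.83°, λ = atan2(p_y, p_x) ≈ 6.36°.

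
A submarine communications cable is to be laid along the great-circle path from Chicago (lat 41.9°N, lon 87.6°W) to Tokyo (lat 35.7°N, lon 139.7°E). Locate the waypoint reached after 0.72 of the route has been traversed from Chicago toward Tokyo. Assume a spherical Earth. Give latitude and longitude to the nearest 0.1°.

≈ lat 55.0°N, lon 164.0°E

From cos δ = sin φ₁ sin φ₂ + cos φ₁ cos φ₂ cos Δλ, the central angle is δ ≈ 1.591 rad (91.2°).
Interpolate at f = 0.72 with slerp weights a = sin((1−f)δ)/sin δ ≈ 0.431, b = sin(fδ)/sin δ ≈ 0.911.
p = a·p₁ + b·p₂ ≈ (-0.551, 0.158, 0.819); φ = arcsin(p_z) ≈ 55.03°, λ = atan2(p_y, p_x) ≈ 163.99°.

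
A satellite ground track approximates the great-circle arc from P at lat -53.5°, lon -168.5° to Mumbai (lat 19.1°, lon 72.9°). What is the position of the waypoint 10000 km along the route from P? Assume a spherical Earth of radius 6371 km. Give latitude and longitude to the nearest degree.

Convert each endpoint to a unit vector on the sphere (x = cos φ cos λ, y = cos φ sin λ, z = sin φ).
The central angle between the endpoints is δ = arccos(p₁·p₂) ≈ 2.132 rad (122.1°). The total great-circle distance is δ·R ≈ 2.132 × 6371 ≈ 13582 km, so the target fraction is f = 10000/13582 ≈ 0.736.
Interpolate at f ≈ 0.736 with slerp weights a = sin((1−f)δ)/sin δ ≈ 0.630, b = sin(fδ)/sin δ ≈ 1.181.
p = a·p₁ + b·p₂ ≈ (-0.039, 0.992, -0.120); φ = arcsin(p_z) ≈ -6.87°, λ = atan2(p_y, p_x) ≈ 92.24°.

≈ lat -7°, lon 92°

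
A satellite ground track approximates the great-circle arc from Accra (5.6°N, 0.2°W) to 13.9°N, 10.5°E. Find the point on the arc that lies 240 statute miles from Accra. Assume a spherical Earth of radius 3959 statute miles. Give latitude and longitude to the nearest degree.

≈ 8°N, 3°E

The haversine formula gives a central angle δ ≈ 0.234 rad (13.4°) between the endpoints. The total great-circle distance is δ·R ≈ 0.234 × 3959 ≈ 927 mi, so the target fraction is f = 240/927 ≈ 0.259.
Interpolate at f ≈ 0.259 with slerp weights a = sin((1−f)δ)/sin δ ≈ 0.744, b = sin(fδ)/sin δ ≈ 0.261.
p = a·p₁ + b·p₂ ≈ (0.990, 0.044, 0.135); φ = arcsin(p_z) ≈ 7.78°, λ = atan2(p_y, p_x) ≈ 2.52°.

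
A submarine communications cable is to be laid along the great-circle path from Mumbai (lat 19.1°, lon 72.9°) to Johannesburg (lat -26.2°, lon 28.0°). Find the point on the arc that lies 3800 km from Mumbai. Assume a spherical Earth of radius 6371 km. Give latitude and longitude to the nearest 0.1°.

≈ lat -5.9°, lon 49.2°

Convert each endpoint to a unit vector on the sphere (x = cos φ cos λ, y = cos φ sin λ, z = sin φ).
The central angle between the endpoints is δ = arccos(p₁·p₂) ≈ 1.097 rad (62.9°). The total great-circle distance is δ·R ≈ 1.097 × 6371 ≈ 6990 km, so the target fraction is f = 3800/6990 ≈ 0.544.
Interpolate at f ≈ 0.544 with slerp weights a = sin((1−f)δ)/sin δ ≈ 0.539, b = sin(fδ)/sin δ ≈ 0.631.
p = a·p₁ + b·p₂ ≈ (0.650, 0.753, -0.102); φ = arcsin(p_z) ≈ -5.86°, λ = atan2(p_y, p_x) ≈ 49.21°.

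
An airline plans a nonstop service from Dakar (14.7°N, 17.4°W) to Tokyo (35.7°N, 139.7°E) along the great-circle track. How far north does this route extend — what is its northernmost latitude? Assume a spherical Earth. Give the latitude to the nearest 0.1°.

The great circle lies in the plane with unit normal n̂ = (p₁ × p₂)/|p₁ × p₂|.
Here n̂_z ≈ +0.374; the vertex latitude is φ_max = arccos|n̂_z| ≈ 68.1°.

≈ 68.1°N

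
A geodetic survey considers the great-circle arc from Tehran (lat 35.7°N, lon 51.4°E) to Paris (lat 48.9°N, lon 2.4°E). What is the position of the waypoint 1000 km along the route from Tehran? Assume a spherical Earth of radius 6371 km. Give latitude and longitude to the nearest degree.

≈ lat 41°N, lon 42°E

From cos δ = sin φ₁ sin φ₂ + cos φ₁ cos φ₂ cos Δλ, the central angle is δ ≈ 0.660 rad (37.8°). The total great-circle distance is δ·R ≈ 0.660 × 6371 ≈ 4205 km, so the target fraction is f = 1000/4205 ≈ 0.238.
Interpolate at f ≈ 0.238 with slerp weights a = sin((1−f)δ)/sin δ ≈ 0.786, b = sin(fδ)/sin δ ≈ 0.255.
p = a·p₁ + b·p₂ ≈ (0.566, 0.506, 0.651); φ = arcsin(p_z) ≈ 40.61°, λ = atan2(p_y, p_x) ≈ 41.81°.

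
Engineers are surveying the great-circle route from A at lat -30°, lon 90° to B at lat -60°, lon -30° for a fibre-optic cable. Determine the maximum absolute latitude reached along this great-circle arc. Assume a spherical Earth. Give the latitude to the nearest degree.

The great circle lies in the plane with unit normal n̂ = (p₁ × p₂)/|p₁ × p₂|.
Here n̂_z ≈ -0.384; the vertex latitude is φ_max = arccos|n̂_z| ≈ 67.4°.
Check via Clairaut: cos φ_max = |cos φ₁| · sin C = cos(30.0°)·sin(153.7°) ≈ 0.384, again giving ≈ 67.4°.

≈ -67°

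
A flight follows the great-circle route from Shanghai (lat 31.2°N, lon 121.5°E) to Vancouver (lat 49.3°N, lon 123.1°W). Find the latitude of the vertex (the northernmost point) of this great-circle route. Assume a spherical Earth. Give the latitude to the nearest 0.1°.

≈ 59.3°N

The great circle lies in the plane with unit normal n̂ = (p₁ × p₂)/|p₁ × p₂|.
Here n̂_z ≈ +0.510; the vertex latitude is φ_max = arccos|n̂_z| ≈ 59.3°.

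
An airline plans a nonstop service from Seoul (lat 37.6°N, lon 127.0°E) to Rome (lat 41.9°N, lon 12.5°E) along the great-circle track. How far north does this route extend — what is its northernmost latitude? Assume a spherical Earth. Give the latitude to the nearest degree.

≈ 57°N

The great circle lies in the plane with unit normal n̂ = (p₁ × p₂)/|p₁ × p₂|.
Here n̂_z ≈ -0.544; the vertex latitude is φ_max = arccos|n̂_z| ≈ 57.1°.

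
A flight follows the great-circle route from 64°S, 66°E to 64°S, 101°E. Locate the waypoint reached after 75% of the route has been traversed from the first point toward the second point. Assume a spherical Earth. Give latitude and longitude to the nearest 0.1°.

Write both endpoints as unit vectors p₁, p₂ with components (cos φ cos λ, cos φ sin λ, sin φ).
The central angle between the endpoints is δ = arccos(p₁·p₂) ≈ 0.264 rad (15.1°).
Interpolate at f = 0.75 with slerp weights a = sin((1−f)δ)/sin δ ≈ 0.253, b = sin(fδ)/sin δ ≈ 0.754.
p = a·p₁ + b·p₂ ≈ (-0.018, 0.426, -0.905); φ = arcsin(p_z) ≈ -64.79°, λ = atan2(p_y, p_x) ≈ 92.42°.

≈ 64.8°S, 92.4°E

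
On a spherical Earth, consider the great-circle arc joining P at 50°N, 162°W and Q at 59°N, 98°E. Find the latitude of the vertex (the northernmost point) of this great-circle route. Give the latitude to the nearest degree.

≈ 66°N

The great circle lies in the plane with unit normal n̂ = (p₁ × p₂)/|p₁ × p₂|.
Here n̂_z ≈ -0.407; the vertex latitude is φ_max = arccos|n̂_z| ≈ 66.0°.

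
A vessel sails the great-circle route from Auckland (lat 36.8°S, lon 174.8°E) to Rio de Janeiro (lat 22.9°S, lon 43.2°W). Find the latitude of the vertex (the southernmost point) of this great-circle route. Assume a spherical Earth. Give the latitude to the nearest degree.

≈ 61°S

The great circle lies in the plane with unit normal n̂ = (p₁ × p₂)/|p₁ × p₂|.
Here n̂_z ≈ +0.484; the vertex latitude is φ_max = arccos|n̂_z| ≈ 61.0°.
Check via Clairaut: cos φ_max = |cos φ₁| · sin C = cos(36.8°)·sin(142.8°) ≈ 0.484, again giving ≈ 61.0°.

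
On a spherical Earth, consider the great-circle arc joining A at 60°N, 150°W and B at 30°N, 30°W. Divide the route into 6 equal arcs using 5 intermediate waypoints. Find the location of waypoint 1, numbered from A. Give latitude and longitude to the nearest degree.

≈ 66°N, 125°W

The haversine formula gives a central angle δ ≈ 1.353 rad (77.5°) between the endpoints.
Interpolate at f = 1/6 with slerp weights a = sin((1−f)δ)/sin δ ≈ 0.925, b = sin(fδ)/sin δ ≈ 0.229.
p = a·p₁ + b·p₂ ≈ (-0.229, -0.330, 0.916); φ = arcsin(p_z) ≈ 66.30°, λ = atan2(p_y, p_x) ≈ -124.71°.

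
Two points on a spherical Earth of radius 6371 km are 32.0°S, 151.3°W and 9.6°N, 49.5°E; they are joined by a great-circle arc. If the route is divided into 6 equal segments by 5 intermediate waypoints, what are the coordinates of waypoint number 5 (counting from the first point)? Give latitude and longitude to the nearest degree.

From cos δ = sin φ₁ sin φ₂ + cos φ₁ cos φ₂ cos Δλ, the central angle is δ ≈ 2.626 rad (150.5°).
Interpolate at f = 5/6 with slerp weights a = sin((1−f)δ)/sin δ ≈ 0.860, b = sin(fδ)/sin δ ≈ 1.654.
p = a·p₁ + b·p₂ ≈ (0.419, 0.890, -0.180); φ = arcsin(p_z) ≈ -10.36°, λ = atan2(p_y, p_x) ≈ 64.76°.

≈ 10°S, 65°E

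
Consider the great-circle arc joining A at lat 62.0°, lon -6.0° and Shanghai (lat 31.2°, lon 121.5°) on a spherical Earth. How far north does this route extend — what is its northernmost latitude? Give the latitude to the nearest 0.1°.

The great circle lies in the plane with unit normal n̂ = (p₁ × p₂)/|p₁ × p₂|.
Here n̂_z ≈ +0.326; the vertex latitude is φ_max = arccos|n̂_z| ≈ 71.0°.
Check via Clairaut: cos φ_max = |cos φ₁| · sin C = cos(62.0°)·sin(44.0°) ≈ 0.326, again giving ≈ 71.0°.

≈ 71.0°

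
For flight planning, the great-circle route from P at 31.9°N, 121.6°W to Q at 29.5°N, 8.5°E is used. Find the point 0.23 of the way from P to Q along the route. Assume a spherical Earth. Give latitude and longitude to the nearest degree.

≈ 47°N, 98°W

The haversine formula gives a central angle δ ≈ 1.788 rad (102.5°) between the endpoints.
Interpolate at f = 0.23 with slerp weights a = sin((1−f)δ)/sin δ ≈ 1.005, b = sin(fδ)/sin δ ≈ 0.409.
p = a·p₁ + b·p₂ ≈ (-0.095, -0.674, 0.733); φ = arcsin(p_z) ≈ 47.11°, λ = atan2(p_y, p_x) ≈ -97.99°.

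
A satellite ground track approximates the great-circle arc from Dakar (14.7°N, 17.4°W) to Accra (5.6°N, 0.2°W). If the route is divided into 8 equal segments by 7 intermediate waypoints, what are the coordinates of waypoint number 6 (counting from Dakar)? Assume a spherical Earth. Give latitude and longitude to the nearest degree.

≈ (8°N, 4°W)

The haversine formula gives a central angle δ ≈ 0.335 rad (19.2°) between the endpoints.
Interpolate at f = 6/8 with slerp weights a = sin((1−f)δ)/sin δ ≈ 0.254, b = sin(fδ)/sin δ ≈ 0.756.
p = a·p₁ + b·p₂ ≈ (0.987, -0.076, 0.138); φ = arcsin(p_z) ≈ 7.95°, λ = atan2(p_y, p_x) ≈ -4.41°.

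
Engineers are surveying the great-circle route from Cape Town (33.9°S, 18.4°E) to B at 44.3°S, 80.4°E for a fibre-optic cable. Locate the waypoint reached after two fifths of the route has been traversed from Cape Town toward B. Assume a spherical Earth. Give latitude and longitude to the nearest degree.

≈ 42°S, 41°E

Convert each endpoint to a unit vector on the sphere (x = cos φ cos λ, y = cos φ sin λ, z = sin φ).
The central angle between the endpoints is δ = arccos(p₁·p₂) ≈ 0.839 rad (48.1°).
Interpolate at f = 2/5 with slerp weights a = sin((1−f)δ)/sin δ ≈ 0.648, b = sin(fδ)/sin δ ≈ 0.443.
p = a·p₁ + b·p₂ ≈ (0.563, 0.482, -0.671); φ = arcsin(p_z) ≈ -42.13°, λ = atan2(p_y, p_x) ≈ 40.56°.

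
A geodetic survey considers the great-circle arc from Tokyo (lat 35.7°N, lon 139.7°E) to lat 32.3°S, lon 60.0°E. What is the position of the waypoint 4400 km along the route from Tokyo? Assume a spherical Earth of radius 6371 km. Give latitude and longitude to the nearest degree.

Write both endpoints as unit vectors p₁, p₂ with components (cos φ cos λ, cos φ sin λ, sin φ).
The central angle between the endpoints is δ = arccos(p₁·p₂) ≈ 1.761 rad (100.9°). The total great-circle distance is δ·R ≈ 1.761 × 6371 ≈ 11219 km, so the target fraction is f = 4400/11219 ≈ 0.392.
Interpolate at f ≈ 0.392 with slerp weights a = sin((1−f)δ)/sin δ ≈ 0.894, b = sin(fδ)/sin δ ≈ 0.649.
p = a·p₁ + b·p₂ ≈ (-0.279, 0.944, 0.175); φ = arcsin(p_z) ≈ 10.06°, λ = atan2(p_y, p_x) ≈ 106.47°.

≈ lat 10°N, lon 106°E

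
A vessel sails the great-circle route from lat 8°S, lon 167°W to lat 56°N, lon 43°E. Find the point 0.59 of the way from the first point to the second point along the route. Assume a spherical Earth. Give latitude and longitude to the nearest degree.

Convert each endpoint to a unit vector on the sphere (x = cos φ cos λ, y = cos φ sin λ, z = sin φ).
The central angle between the endpoints is δ = arccos(p₁·p₂) ≈ 2.208 rad (126.5°).
Interpolate at f = 0.59 with slerp weights a = sin((1−f)δ)/sin δ ≈ 0.979, b = sin(fδ)/sin δ ≈ 1.200.
p = a·p₁ + b·p₂ ≈ (-0.454, 0.240, 0.858); φ = arcsin(p_z) ≈ 59.14°, λ = atan2(p_y, p_x) ≈ 152.17°.

≈ lat 59°N, lon 152°E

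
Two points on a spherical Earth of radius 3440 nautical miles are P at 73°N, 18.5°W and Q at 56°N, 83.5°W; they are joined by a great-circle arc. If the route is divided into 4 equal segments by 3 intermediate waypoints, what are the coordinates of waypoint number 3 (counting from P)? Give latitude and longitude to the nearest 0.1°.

From cos δ = sin φ₁ sin φ₂ + cos φ₁ cos φ₂ cos Δλ, the central angle is δ ≈ 0.532 rad (30.5°).
Interpolate at f = 3/4 with slerp weights a = sin((1−f)δ)/sin δ ≈ 0.261, b = sin(fδ)/sin δ ≈ 0.766.
p = a·p₁ + b·p₂ ≈ (0.121, -0.450, 0.885); φ = arcsin(p_z) ≈ 62.24°, λ = atan2(p_y, p_x) ≈ -74.95°.

≈ 62.2°N, 74.9°W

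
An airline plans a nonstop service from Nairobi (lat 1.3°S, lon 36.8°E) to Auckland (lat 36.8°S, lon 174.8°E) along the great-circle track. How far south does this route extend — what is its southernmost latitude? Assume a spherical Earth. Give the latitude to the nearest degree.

The great circle lies in the plane with unit normal n̂ = (p₁ × p₂)/|p₁ × p₂|.
Here n̂_z ≈ +0.658; the vertex latitude is φ_max = arccos|n̂_z| ≈ 48.8°.
Check via Clairaut: cos φ_max = |cos φ₁| · sin C = cos(1.3°)·sin(138.8°) ≈ 0.658, again giving ≈ 48.8°.

≈ 49°S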